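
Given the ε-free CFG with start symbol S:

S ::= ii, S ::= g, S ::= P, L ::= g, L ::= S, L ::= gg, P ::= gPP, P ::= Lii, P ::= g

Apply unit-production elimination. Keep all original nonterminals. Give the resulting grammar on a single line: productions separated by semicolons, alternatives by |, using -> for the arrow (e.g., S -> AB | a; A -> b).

S -> g | ii | Lii | gPP; L -> g | gg | ii | Lii | gPP; P -> g | Lii | gPP

Unit productions: L->S, S->P.
Unit pairs (A ⇒* B via units): (L,P), (L,S), (S,P).
S: inherits non-unit rules of {P, S} → Lii | g | gPP | ii.
L: inherits non-unit rules of {L, P, S} → Lii | g | gPP | gg | ii.
P: inherits non-unit rules of {P} → Lii | g | gPP.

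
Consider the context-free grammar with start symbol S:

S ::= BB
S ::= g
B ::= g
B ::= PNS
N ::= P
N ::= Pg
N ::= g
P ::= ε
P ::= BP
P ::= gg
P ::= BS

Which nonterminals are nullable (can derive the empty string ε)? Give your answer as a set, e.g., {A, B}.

Directly nullable (have an ε-rule): {P}.
N is nullable via N -> P (every symbol on the right is already known nullable).
Not nullable: B, S — each has a terminal in every rule's right-hand side or depends on a non-nullable symbol.

{N, P}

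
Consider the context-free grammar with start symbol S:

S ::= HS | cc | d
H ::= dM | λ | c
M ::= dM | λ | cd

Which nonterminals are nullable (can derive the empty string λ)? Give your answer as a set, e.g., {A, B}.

{H, M}

Directly nullable (have an ε-rule): {H, M}.
Not nullable: S — each has a terminal in every rule's right-hand side or depends on a non-nullable symbol.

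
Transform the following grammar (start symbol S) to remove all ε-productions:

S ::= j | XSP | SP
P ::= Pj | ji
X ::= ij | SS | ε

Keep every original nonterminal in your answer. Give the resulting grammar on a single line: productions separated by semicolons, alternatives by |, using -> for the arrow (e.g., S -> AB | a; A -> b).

S -> j | SP | XSP; P -> Pj | ji; X -> SS | ij

Nullable set: {X}.
S -> XSP: X nullable, giving SP | XSP.
Drop X -> ε.
Unchanged (no nullable symbols): S -> SP; S -> j; P -> Pj; P -> ji; X -> SS; X -> ij.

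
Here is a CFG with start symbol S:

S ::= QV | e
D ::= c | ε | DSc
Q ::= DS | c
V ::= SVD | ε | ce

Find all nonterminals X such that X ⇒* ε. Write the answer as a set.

Directly nullable (have an ε-rule): {D, V}.
Not nullable: Q, S — each has a terminal in every rule's right-hand side or depends on a non-nullable symbol.

{D, V}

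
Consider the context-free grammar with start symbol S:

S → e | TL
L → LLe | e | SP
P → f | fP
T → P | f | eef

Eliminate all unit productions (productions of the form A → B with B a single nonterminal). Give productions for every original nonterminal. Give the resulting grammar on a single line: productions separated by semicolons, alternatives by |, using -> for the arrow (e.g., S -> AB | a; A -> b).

Unit productions: T->P.
Unit pairs (A ⇒* B via units): (T,P).
S: inherits non-unit rules of {S} → TL | e.
L: inherits non-unit rules of {L} → LLe | SP | e.
P: inherits non-unit rules of {P} → f | fP.
T: inherits non-unit rules of {P, T} → eef | f | fP.

S -> e | TL; L -> e | SP | LLe; P -> f | fP; T -> f | fP | eef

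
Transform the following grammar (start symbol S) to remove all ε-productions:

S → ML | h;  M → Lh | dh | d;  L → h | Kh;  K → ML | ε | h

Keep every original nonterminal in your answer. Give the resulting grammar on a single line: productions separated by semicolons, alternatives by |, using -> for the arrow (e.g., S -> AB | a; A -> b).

S -> h | ML; K -> h | ML; L -> h | Kh; M -> d | Lh | dh

Nullable set: {K}.
Drop K -> ε.
L -> Kh: K nullable, giving Kh | h.
Unchanged (no nullable symbols): S -> ML; S -> h; K -> ML; K -> h; L -> h; M -> Lh; M -> d; M -> dh.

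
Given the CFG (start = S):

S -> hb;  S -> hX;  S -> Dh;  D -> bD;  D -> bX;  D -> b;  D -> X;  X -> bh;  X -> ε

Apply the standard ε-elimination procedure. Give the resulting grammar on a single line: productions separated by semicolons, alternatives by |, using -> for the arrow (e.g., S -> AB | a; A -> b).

S -> h | Dh | hX | hb; D -> X | b | bD | bX; X -> bh

Nullable set: {D, X}.
S -> Dh: D nullable, giving Dh | h.
S -> hX: X nullable, giving h | hX.
D -> X: X nullable, giving X.
D -> bD: D nullable, giving b | bD.
D -> bX: X nullable, giving b | bX.
Drop X -> ε.
Unchanged (no nullable symbols): S -> hb; D -> b; X -> bh.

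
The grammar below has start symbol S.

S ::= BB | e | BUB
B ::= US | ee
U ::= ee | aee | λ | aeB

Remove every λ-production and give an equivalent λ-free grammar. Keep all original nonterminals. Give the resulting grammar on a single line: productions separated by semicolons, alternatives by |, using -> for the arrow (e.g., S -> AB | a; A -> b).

Nullable set: {U}.
S -> BUB: U nullable, giving BB | BUB.
B -> US: U nullable, giving S | US.
Drop U -> λ.
Unchanged (no nullable symbols): S -> BB; S -> e; B -> ee; U -> aeB; U -> aee; U -> ee.

S -> e | BB | BUB; B -> S | US | ee; U -> ee | aeB | aee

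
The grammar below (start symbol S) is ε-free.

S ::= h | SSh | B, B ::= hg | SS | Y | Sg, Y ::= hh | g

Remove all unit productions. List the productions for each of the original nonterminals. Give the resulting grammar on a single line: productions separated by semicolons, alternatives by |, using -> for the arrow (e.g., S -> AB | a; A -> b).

S -> g | h | SS | Sg | hg | hh | SSh; B -> g | SS | Sg | hg | hh; Y -> g | hh

Unit productions: B->Y, S->B.
Unit pairs (A ⇒* B via units): (B,Y), (S,B), (S,Y).
S: inherits non-unit rules of {B, S, Y} → SS | SSh | Sg | g | h | hg | hh.
B: inherits non-unit rules of {B, Y} → SS | Sg | g | hg | hh.
Y: inherits non-unit rules of {Y} → g | hh.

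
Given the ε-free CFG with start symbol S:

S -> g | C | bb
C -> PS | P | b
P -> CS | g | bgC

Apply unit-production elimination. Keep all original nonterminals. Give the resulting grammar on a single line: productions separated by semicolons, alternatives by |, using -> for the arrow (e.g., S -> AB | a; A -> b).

S -> b | g | CS | PS | bb | bgC; C -> b | g | CS | PS | bgC; P -> g | CS | bgC

Unit productions: C->P, S->C.
Unit pairs (A ⇒* B via units): (C,P), (S,C), (S,P).
S: inherits non-unit rules of {C, P, S} → CS | PS | b | bb | bgC | g.
C: inherits non-unit rules of {C, P} → CS | PS | b | bgC | g.
P: inherits non-unit rules of {P} → CS | bgC | g.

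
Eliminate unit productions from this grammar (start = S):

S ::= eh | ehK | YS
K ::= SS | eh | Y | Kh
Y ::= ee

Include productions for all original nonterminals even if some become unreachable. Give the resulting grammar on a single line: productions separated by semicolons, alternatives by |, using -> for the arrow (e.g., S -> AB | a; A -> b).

Unit productions: K->Y.
Unit pairs (A ⇒* B via units): (K,Y).
S: inherits non-unit rules of {S} → YS | eh | ehK.
K: inherits non-unit rules of {K, Y} → Kh | SS | ee | eh.
Y: inherits non-unit rules of {Y} → ee.

S -> YS | eh | ehK; K -> Kh | SS | ee | eh; Y -> ee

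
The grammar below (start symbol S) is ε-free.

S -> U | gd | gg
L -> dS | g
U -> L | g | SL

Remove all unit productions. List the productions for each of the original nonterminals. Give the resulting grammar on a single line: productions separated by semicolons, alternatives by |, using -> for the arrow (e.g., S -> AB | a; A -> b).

Unit productions: S->U, U->L.
Unit pairs (A ⇒* B via units): (S,L), (S,U), (U,L).
S: inherits non-unit rules of {L, S, U} → SL | dS | g | gd | gg.
L: inherits non-unit rules of {L} → dS | g.
U: inherits non-unit rules of {L, U} → SL | dS | g.

S -> g | SL | dS | gd | gg; L -> g | dS; U -> g | SL | dS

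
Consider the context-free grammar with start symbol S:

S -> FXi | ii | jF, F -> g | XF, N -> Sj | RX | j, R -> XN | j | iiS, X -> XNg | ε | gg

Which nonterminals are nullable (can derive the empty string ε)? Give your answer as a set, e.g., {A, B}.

Directly nullable (have an ε-rule): {X}.
Not nullable: F, N, R, S — each has a terminal in every rule's right-hand side or depends on a non-nullable symbol.

{X}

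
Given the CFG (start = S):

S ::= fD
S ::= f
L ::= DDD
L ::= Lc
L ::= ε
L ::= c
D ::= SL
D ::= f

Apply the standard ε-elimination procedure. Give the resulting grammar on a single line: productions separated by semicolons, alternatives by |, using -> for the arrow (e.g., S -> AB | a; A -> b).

Nullable set: {L}.
D -> SL: L nullable, giving S | SL.
Drop L -> ε.
L -> Lc: L nullable, giving Lc | c.
Unchanged (no nullable symbols): S -> f; S -> fD; D -> f; L -> DDD; L -> c.

S -> f | fD; D -> S | f | SL; L -> c | Lc | DDD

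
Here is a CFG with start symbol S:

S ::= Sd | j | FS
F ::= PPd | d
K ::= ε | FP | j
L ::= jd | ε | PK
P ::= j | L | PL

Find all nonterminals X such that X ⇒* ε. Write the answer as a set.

{K, L, P}

Directly nullable (have an ε-rule): {K, L}.
P is nullable via P -> L (every symbol on the right is already known nullable).
Not nullable: F, S — each has a terminal in every rule's right-hand side or depends on a non-nullable symbol.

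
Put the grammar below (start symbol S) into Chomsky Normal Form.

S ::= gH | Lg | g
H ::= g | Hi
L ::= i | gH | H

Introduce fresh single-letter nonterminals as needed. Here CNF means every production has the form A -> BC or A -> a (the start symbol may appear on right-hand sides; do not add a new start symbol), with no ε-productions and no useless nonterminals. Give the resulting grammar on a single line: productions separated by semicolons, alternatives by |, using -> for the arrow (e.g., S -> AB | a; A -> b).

No ε-productions.
After unit-elimination: S -> g | Lg | gH; H -> g | Hi; L -> g | i | Hi | gH.
TERM: introduce B -> g, A -> i and substitute in every rule of length ≥2.

S -> g | BH | LB; A -> i; B -> g; H -> g | HA; L -> g | i | BH | HA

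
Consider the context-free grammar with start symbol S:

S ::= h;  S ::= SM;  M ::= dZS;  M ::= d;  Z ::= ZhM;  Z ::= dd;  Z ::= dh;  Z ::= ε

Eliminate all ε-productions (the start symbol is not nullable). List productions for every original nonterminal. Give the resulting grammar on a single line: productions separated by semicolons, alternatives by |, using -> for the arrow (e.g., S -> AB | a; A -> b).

Nullable set: {Z}.
M -> dZS: Z nullable, giving dS | dZS.
Drop Z -> ε.
Z -> ZhM: Z nullable, giving ZhM | hM.
Unchanged (no nullable symbols): S -> SM; S -> h; M -> d; Z -> dd; Z -> dh.

S -> h | SM; M -> d | dS | dZS; Z -> dd | dh | hM | ZhM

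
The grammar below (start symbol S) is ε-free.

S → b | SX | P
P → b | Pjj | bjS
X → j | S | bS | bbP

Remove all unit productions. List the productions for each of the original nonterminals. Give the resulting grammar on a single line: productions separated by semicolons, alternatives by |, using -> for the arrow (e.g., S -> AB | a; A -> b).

S -> b | SX | Pjj | bjS; P -> b | Pjj | bjS; X -> b | j | SX | bS | Pjj | bbP | bjS

Unit productions: S->P, X->S.
Unit pairs (A ⇒* B via units): (S,P), (X,P), (X,S).
S: inherits non-unit rules of {P, S} → Pjj | SX | b | bjS.
P: inherits non-unit rules of {P} → Pjj | b | bjS.
X: inherits non-unit rules of {P, S, X} → Pjj | SX | b | bS | bbP | bjS | j.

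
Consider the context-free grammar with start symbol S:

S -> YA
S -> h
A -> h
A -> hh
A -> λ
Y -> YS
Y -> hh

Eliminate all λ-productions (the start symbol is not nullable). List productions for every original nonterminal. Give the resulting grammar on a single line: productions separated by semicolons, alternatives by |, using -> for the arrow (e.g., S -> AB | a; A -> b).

Nullable set: {A}.
S -> YA: A nullable, giving Y | YA.
Drop A -> λ.
Unchanged (no nullable symbols): S -> h; A -> h; A -> hh; Y -> YS; Y -> hh.

S -> Y | h | YA; A -> h | hh; Y -> YS | hh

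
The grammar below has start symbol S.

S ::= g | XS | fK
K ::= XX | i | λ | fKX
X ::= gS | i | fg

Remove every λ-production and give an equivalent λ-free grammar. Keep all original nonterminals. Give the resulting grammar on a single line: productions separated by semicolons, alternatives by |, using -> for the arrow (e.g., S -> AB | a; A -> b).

S -> f | g | XS | fK; K -> i | XX | fX | fKX; X -> i | fg | gS

Nullable set: {K}.
S -> fK: K nullable, giving f | fK.
Drop K -> λ.
K -> fKX: K nullable, giving fKX | fX.
Unchanged (no nullable symbols): S -> XS; S -> g; K -> XX; K -> i; X -> fg; X -> gS; X -> i.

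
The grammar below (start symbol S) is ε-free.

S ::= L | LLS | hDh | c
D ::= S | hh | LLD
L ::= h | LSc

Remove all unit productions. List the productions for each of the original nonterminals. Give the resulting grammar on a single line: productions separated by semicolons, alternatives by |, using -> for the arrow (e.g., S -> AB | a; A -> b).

S -> c | h | LLS | LSc | hDh; D -> c | h | hh | LLD | LLS | LSc | hDh; L -> h | LSc

Unit productions: D->S, S->L.
Unit pairs (A ⇒* B via units): (D,L), (D,S), (S,L).
S: inherits non-unit rules of {L, S} → LLS | LSc | c | h | hDh.
D: inherits non-unit rules of {D, L, S} → LLD | LLS | LSc | c | h | hDh | hh.
L: inherits non-unit rules of {L} → LSc | h.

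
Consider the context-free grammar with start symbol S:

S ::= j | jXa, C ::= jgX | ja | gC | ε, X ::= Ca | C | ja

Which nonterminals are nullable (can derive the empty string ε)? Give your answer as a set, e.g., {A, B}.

{C, X}

Directly nullable (have an ε-rule): {C}.
X is nullable via X -> C (every symbol on the right is already known nullable).
Not nullable: S — each has a terminal in every rule's right-hand side or depends on a non-nullable symbol.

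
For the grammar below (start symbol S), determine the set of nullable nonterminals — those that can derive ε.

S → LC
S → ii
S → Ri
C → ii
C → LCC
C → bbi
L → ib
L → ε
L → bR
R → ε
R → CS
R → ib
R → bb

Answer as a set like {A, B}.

Directly nullable (have an ε-rule): {L, R}.
Not nullable: C, S — each has a terminal in every rule's right-hand side or depends on a non-nullable symbol.

{L, R}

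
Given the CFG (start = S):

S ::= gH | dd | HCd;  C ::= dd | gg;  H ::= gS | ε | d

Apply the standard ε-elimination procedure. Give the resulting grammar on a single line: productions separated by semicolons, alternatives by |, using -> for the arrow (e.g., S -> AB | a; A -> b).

Nullable set: {H}.
S -> HCd: H nullable, giving Cd | HCd.
S -> gH: H nullable, giving g | gH.
Drop H -> ε.
Unchanged (no nullable symbols): S -> dd; C -> dd; C -> gg; H -> d; H -> gS.

S -> g | Cd | dd | gH | HCd; C -> dd | gg; H -> d | gS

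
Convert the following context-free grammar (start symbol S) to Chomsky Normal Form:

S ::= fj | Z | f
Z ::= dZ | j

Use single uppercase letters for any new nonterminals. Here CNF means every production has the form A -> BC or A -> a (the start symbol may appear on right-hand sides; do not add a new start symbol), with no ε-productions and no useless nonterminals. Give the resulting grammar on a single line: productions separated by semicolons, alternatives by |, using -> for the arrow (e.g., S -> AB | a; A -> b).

No ε-productions.
After unit-elimination: S -> f | j | dZ | fj; Z -> j | dZ.
TERM: introduce A -> d, B -> f, C -> j and substitute in every rule of length ≥2.

S -> f | j | AZ | BC; A -> d; B -> f; C -> j; Z -> j | AZ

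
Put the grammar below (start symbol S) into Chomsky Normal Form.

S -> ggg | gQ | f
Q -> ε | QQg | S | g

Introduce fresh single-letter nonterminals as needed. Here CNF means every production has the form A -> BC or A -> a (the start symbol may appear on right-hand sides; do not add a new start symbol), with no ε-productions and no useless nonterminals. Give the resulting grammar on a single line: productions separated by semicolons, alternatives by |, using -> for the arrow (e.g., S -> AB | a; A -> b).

S -> f | g | AD | AQ; A -> g; B -> AA; C -> QA; D -> AA; Q -> f | g | AB | AQ | QA | QC

Nullable: {Q}; after ε-elimination: S -> f | g | gQ | ggg; Q -> S | g | Qg | QQg.
After unit-elimination: S -> f | g | gQ | ggg; Q -> f | g | Qg | gQ | QQg | ggg.
TERM: introduce A -> g and substitute in every rule of length ≥2.
BIN: Q -> AAA becomes Q -> AB, B -> AA; Q -> QQA becomes Q -> QC, C -> QA; S -> AAA becomes S -> AD, D -> AA.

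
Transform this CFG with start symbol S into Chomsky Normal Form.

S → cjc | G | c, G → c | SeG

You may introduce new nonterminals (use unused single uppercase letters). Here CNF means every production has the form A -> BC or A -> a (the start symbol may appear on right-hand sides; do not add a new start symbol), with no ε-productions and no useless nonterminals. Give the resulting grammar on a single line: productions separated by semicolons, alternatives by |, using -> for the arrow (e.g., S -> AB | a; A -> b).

No ε-productions.
After unit-elimination: S -> c | SeG | cjc; G -> c | SeG.
TERM: introduce B -> c, A -> e, C -> j and substitute in every rule of length ≥2.
BIN: G -> SAG becomes G -> SD, D -> AG; S -> BCB becomes S -> BE, E -> CB; S -> SAG becomes S -> SF, F -> AG.

S -> c | BE | SF; A -> e; B -> c; C -> j; D -> AG; E -> CB; F -> AG; G -> c | SD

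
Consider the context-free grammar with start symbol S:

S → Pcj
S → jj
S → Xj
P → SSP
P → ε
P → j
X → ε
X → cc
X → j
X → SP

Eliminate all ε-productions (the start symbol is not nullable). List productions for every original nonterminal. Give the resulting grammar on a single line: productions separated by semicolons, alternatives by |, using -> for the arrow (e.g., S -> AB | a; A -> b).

Nullable set: {P, X}.
S -> Pcj: P nullable, giving Pcj | cj.
S -> Xj: X nullable, giving Xj | j.
Drop P -> ε.
P -> SSP: P nullable, giving SS | SSP.
Drop X -> ε.
X -> SP: P nullable, giving S | SP.
Unchanged (no nullable symbols): S -> jj; P -> j; X -> cc; X -> j.

S -> j | Xj | cj | jj | Pcj; P -> j | SS | SSP; X -> S | j | SP | cc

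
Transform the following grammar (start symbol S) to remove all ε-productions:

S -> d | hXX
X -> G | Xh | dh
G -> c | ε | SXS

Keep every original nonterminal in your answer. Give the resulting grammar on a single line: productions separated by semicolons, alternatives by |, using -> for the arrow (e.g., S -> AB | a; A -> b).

S -> d | h | hX | hXX; G -> c | SS | SXS; X -> G | h | Xh | dh

Nullable set: {G, X}.
S -> hXX: X, X nullable, giving h | hX | hXX.
Drop G -> ε.
G -> SXS: X nullable, giving SS | SXS.
X -> G: G nullable, giving G.
X -> Xh: X nullable, giving Xh | h.
Unchanged (no nullable symbols): S -> d; G -> c; X -> dh.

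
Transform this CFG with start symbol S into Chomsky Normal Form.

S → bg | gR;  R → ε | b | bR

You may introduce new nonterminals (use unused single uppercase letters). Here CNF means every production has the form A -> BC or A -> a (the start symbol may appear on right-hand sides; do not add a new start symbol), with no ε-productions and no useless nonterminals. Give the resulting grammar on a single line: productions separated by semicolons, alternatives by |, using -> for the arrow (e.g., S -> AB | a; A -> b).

S -> g | AB | BR; A -> b; B -> g; R -> b | AR

Nullable: {R}; after ε-elimination: S -> g | bg | gR; R -> b | bR.
No unit productions to eliminate.
TERM: introduce A -> b, B -> g and substitute in every rule of length ≥2.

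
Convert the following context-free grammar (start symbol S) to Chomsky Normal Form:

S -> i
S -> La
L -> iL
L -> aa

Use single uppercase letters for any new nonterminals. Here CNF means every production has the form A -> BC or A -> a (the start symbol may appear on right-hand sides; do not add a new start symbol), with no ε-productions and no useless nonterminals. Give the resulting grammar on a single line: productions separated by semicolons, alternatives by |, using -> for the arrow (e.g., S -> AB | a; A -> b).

No ε-productions.
No unit productions to eliminate.
TERM: introduce A -> a, B -> i and substitute in every rule of length ≥2.

S -> i | LA; A -> a; B -> i; L -> AA | BL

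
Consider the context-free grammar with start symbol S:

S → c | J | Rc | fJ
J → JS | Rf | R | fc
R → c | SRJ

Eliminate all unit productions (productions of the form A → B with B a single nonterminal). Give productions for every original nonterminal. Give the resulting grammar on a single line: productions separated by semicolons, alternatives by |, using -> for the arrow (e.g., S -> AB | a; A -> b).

S -> c | JS | Rc | Rf | fJ | fc | SRJ; J -> c | JS | Rf | fc | SRJ; R -> c | SRJ

Unit productions: J->R, S->J.
Unit pairs (A ⇒* B via units): (J,R), (S,J), (S,R).
S: inherits non-unit rules of {J, R, S} → JS | Rc | Rf | SRJ | c | fJ | fc.
J: inherits non-unit rules of {J, R} → JS | Rf | SRJ | c | fc.
R: inherits non-unit rules of {R} → SRJ | c.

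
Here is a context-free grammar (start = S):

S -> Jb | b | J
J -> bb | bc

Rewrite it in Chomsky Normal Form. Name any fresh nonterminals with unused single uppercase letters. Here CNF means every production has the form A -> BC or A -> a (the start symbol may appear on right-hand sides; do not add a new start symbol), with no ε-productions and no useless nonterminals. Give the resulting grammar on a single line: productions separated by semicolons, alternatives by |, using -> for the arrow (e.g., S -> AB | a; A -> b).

S -> b | AA | AB | JA; A -> b; B -> c; J -> AA | AB

No ε-productions.
After unit-elimination: S -> b | Jb | bb | bc; J -> bb | bc.
TERM: introduce A -> b, B -> c and substitute in every rule of length ≥2.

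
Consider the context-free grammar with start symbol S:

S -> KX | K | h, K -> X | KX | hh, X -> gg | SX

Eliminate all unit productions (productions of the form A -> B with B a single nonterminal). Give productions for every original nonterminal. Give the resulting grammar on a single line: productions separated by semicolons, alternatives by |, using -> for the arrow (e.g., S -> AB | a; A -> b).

Unit productions: K->X, S->K.
Unit pairs (A ⇒* B via units): (K,X), (S,K), (S,X).
S: inherits non-unit rules of {K, S, X} → KX | SX | gg | h | hh.
K: inherits non-unit rules of {K, X} → KX | SX | gg | hh.
X: inherits non-unit rules of {X} → SX | gg.

S -> h | KX | SX | gg | hh; K -> KX | SX | gg | hh; X -> SX | gg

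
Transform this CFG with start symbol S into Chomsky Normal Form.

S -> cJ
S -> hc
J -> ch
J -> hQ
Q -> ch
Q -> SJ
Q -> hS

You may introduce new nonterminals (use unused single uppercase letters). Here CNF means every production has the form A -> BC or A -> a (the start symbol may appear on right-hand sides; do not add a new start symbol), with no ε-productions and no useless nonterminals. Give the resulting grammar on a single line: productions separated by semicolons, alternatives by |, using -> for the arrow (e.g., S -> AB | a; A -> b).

S -> AJ | BA; A -> c; B -> h; J -> AB | BQ; Q -> AB | BS | SJ

No ε-productions.
No unit productions to eliminate.
TERM: introduce A -> c, B -> h and substitute in every rule of length ≥2.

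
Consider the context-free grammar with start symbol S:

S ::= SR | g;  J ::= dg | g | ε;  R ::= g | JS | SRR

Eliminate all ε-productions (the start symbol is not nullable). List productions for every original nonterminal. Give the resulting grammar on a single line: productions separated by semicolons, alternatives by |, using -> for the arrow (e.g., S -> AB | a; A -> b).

S -> g | SR; J -> g | dg; R -> S | g | JS | SRR

Nullable set: {J}.
Drop J -> ε.
R -> JS: J nullable, giving JS | S.
Unchanged (no nullable symbols): S -> SR; S -> g; J -> dg; J -> g; R -> SRR; R -> g.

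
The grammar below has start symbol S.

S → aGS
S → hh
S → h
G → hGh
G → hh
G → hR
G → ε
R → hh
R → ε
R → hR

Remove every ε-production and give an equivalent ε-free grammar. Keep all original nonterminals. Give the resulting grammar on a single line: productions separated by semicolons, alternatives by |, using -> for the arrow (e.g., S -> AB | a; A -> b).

Nullable set: {G, R}.
S -> aGS: G nullable, giving aGS | aS.
Drop G -> ε.
G -> hGh: G nullable, giving hGh | hh.
G -> hR: R nullable, giving h | hR.
Drop R -> ε.
R -> hR: R nullable, giving h | hR.
Unchanged (no nullable symbols): S -> h; S -> hh; G -> hh; R -> hh.

S -> h | aS | hh | aGS; G -> h | hR | hh | hGh; R -> h | hR | hh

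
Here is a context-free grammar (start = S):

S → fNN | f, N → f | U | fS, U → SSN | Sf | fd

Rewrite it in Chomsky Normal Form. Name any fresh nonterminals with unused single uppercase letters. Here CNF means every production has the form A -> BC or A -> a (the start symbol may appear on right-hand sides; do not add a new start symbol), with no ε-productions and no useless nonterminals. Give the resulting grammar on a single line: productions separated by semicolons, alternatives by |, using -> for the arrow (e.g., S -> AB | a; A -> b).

No ε-productions.
After unit-elimination: S -> f | fNN; N -> f | Sf | fS | fd | SSN; U -> Sf | fd | SSN.
TERM: introduce B -> d, A -> f and substitute in every rule of length ≥2.
BIN: N -> SSN becomes N -> SC, C -> SN; S -> ANN becomes S -> AD, D -> NN; U -> SSN becomes U -> SE, E -> SN.
Drop unreachable/unproductive: U.

S -> f | AD; A -> f; B -> d; C -> SN; D -> NN; N -> f | AB | AS | SA | SC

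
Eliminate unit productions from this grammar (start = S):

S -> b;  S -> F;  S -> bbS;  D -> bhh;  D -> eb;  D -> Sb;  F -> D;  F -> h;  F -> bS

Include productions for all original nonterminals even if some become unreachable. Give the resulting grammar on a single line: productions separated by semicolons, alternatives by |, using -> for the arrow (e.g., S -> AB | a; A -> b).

S -> b | h | Sb | bS | eb | bbS | bhh; D -> Sb | eb | bhh; F -> h | Sb | bS | eb | bhh

Unit productions: F->D, S->F.
Unit pairs (A ⇒* B via units): (F,D), (S,D), (S,F).
S: inherits non-unit rules of {D, F, S} → Sb | b | bS | bbS | bhh | eb | h.
D: inherits non-unit rules of {D} → Sb | bhh | eb.
F: inherits non-unit rules of {D, F} → Sb | bS | bhh | eb | h.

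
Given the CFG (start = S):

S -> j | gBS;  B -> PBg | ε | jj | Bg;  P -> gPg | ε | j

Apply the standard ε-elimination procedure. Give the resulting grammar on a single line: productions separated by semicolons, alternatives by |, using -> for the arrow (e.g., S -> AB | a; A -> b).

S -> j | gS | gBS; B -> g | Bg | Pg | jj | PBg; P -> j | gg | gPg

Nullable set: {B, P}.
S -> gBS: B nullable, giving gBS | gS.
Drop B -> ε.
B -> Bg: B nullable, giving Bg | g.
B -> PBg: P, B nullable, giving Bg | PBg | Pg | g.
Drop P -> ε.
P -> gPg: P nullable, giving gPg | gg.
Unchanged (no nullable symbols): S -> j; B -> jj; P -> j.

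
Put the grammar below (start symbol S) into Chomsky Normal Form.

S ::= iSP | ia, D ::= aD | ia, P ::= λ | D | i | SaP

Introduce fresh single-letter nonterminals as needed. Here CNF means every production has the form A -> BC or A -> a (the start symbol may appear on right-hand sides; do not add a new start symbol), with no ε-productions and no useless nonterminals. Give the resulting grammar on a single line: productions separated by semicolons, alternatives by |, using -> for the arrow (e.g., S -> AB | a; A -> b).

S -> BA | BE | BS; A -> a; B -> i; C -> AP; D -> AD | BA; E -> SP; P -> i | AD | BA | SA | SC

Nullable: {P}; after ε-elimination: S -> iS | ia | iSP; D -> aD | ia; P -> D | i | Sa | SaP.
After unit-elimination: S -> iS | ia | iSP; D -> aD | ia; P -> i | Sa | aD | ia | SaP.
TERM: introduce A -> a, B -> i and substitute in every rule of length ≥2.
BIN: P -> SAP becomes P -> SC, C -> AP; S -> BSP becomes S -> BE, E -> SP.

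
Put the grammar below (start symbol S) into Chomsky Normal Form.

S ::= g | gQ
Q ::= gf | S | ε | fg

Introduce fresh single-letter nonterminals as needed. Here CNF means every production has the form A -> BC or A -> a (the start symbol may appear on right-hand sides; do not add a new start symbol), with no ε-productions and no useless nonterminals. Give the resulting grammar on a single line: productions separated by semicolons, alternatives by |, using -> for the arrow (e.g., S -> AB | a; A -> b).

Nullable: {Q}; after ε-elimination: S -> g | gQ; Q -> S | fg | gf.
After unit-elimination: S -> g | gQ; Q -> g | fg | gQ | gf.
TERM: introduce A -> f, B -> g and substitute in every rule of length ≥2.

S -> g | BQ; A -> f; B -> g; Q -> g | AB | BA | BQ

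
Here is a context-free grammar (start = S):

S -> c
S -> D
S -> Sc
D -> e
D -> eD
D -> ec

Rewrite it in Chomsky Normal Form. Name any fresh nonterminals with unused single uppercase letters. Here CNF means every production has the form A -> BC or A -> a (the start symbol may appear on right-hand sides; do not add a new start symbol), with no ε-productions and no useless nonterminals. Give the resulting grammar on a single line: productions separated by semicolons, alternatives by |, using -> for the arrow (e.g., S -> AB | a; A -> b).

No ε-productions.
After unit-elimination: S -> c | e | Sc | eD | ec; D -> e | eD | ec.
TERM: introduce B -> c, A -> e and substitute in every rule of length ≥2.

S -> c | e | AB | AD | SB; A -> e; B -> c; D -> e | AB | AD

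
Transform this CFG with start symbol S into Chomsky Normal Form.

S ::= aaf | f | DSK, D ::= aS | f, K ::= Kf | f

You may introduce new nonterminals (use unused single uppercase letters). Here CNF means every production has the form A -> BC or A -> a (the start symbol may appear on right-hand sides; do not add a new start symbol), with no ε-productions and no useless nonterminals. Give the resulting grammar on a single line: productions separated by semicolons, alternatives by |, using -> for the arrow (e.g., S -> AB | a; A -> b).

S -> f | AC | DE; A -> a; B -> f; C -> AB; D -> f | AS; E -> SK; K -> f | KB

No ε-productions.
No unit productions to eliminate.
TERM: introduce A -> a, B -> f and substitute in every rule of length ≥2.
BIN: S -> AAB becomes S -> AC, C -> AB; S -> DSK becomes S -> DE, E -> SK.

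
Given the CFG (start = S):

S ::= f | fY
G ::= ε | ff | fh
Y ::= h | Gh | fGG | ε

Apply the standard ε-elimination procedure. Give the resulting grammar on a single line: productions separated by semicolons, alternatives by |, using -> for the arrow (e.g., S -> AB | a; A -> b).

Nullable set: {G, Y}.
S -> fY: Y nullable, giving f | fY.
Drop G -> ε.
Drop Y -> ε.
Y -> Gh: G nullable, giving Gh | h.
Y -> fGG: G, G nullable, giving f | fG | fGG.
Unchanged (no nullable symbols): S -> f; G -> ff; G -> fh; Y -> h.

S -> f | fY; G -> ff | fh; Y -> f | h | Gh | fG | fGG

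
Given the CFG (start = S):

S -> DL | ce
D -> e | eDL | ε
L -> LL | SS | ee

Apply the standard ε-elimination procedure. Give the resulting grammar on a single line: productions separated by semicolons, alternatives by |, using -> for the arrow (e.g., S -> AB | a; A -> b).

S -> L | DL | ce; D -> e | eL | eDL; L -> LL | SS | ee

Nullable set: {D}.
S -> DL: D nullable, giving DL | L.
Drop D -> ε.
D -> eDL: D nullable, giving eDL | eL.
Unchanged (no nullable symbols): S -> ce; D -> e; L -> LL; L -> SS; L -> ee.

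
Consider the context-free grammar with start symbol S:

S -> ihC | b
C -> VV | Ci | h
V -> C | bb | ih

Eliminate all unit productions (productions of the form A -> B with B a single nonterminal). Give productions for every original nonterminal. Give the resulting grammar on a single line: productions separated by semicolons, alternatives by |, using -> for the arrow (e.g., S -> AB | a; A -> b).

S -> b | ihC; C -> h | Ci | VV; V -> h | Ci | VV | bb | ih

Unit productions: V->C.
Unit pairs (A ⇒* B via units): (V,C).
S: inherits non-unit rules of {S} → b | ihC.
C: inherits non-unit rules of {C} → Ci | VV | h.
V: inherits non-unit rules of {C, V} → Ci | VV | bb | h | ih.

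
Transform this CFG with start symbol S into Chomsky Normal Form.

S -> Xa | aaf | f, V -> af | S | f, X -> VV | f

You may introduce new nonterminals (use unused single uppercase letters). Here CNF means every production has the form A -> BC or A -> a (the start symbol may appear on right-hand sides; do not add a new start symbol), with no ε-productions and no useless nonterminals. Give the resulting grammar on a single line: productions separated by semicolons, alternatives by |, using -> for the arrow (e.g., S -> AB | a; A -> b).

S -> f | AC | XA; A -> a; B -> f; C -> AB; D -> AB; V -> f | AB | AD | XA; X -> f | VV

No ε-productions.
After unit-elimination: S -> f | Xa | aaf; V -> f | Xa | af | aaf; X -> f | VV.
TERM: introduce A -> a, B -> f and substitute in every rule of length ≥2.
BIN: S -> AAB becomes S -> AC, C -> AB; V -> AAB becomes V -> AD, D -> AB.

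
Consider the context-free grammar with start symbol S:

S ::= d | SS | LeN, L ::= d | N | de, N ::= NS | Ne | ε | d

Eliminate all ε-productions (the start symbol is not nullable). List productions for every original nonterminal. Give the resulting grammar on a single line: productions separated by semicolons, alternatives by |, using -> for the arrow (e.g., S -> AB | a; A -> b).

S -> d | e | Le | SS | eN | LeN; L -> N | d | de; N -> S | d | e | NS | Ne

Nullable set: {L, N}.
S -> LeN: L, N nullable, giving Le | LeN | e | eN.
L -> N: N nullable, giving N.
Drop N -> ε.
N -> NS: N nullable, giving NS | S.
N -> Ne: N nullable, giving Ne | e.
Unchanged (no nullable symbols): S -> SS; S -> d; L -> d; L -> de; N -> d.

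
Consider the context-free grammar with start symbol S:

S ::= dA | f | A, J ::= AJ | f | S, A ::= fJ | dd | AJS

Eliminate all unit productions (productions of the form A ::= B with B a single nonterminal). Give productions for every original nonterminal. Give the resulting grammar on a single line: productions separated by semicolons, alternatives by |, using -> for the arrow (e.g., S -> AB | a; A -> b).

S -> f | dA | dd | fJ | AJS; A -> dd | fJ | AJS; J -> f | AJ | dA | dd | fJ | AJS

Unit productions: J->S, S->A.
Unit pairs (A ⇒* B via units): (J,A), (J,S), (S,A).
S: inherits non-unit rules of {A, S} → AJS | dA | dd | f | fJ.
A: inherits non-unit rules of {A} → AJS | dd | fJ.
J: inherits non-unit rules of {A, J, S} → AJ | AJS | dA | dd | f | fJ.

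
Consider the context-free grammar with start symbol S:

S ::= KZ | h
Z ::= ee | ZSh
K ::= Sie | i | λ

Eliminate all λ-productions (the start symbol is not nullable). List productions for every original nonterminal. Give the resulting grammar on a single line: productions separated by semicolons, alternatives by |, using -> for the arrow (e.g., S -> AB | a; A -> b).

S -> Z | h | KZ; K -> i | Sie; Z -> ee | ZSh

Nullable set: {K}.
S -> KZ: K nullable, giving KZ | Z.
Drop K -> λ.
Unchanged (no nullable symbols): S -> h; K -> Sie; K -> i; Z -> ZSh; Z -> ee.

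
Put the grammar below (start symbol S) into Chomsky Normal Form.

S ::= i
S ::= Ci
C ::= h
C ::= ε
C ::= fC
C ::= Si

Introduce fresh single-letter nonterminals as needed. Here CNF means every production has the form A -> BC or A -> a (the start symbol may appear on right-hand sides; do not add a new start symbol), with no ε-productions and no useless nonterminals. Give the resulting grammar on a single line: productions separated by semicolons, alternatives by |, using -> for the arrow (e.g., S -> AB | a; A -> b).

Nullable: {C}; after ε-elimination: S -> i | Ci; C -> f | h | Si | fC.
No unit productions to eliminate.
TERM: introduce B -> f, A -> i and substitute in every rule of length ≥2.

S -> i | CA; A -> i; B -> f; C -> f | h | BC | SA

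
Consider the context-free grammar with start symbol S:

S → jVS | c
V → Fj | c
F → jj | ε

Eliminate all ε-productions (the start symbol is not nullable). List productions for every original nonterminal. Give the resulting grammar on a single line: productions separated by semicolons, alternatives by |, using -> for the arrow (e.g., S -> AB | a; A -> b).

Nullable set: {F}.
Drop F -> ε.
V -> Fj: F nullable, giving Fj | j.
Unchanged (no nullable symbols): S -> c; S -> jVS; F -> jj; V -> c.

S -> c | jVS; F -> jj; V -> c | j | Fj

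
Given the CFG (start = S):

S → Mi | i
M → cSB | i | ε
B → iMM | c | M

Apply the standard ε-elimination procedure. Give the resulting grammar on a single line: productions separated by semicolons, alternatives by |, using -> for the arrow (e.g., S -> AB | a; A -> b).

Nullable set: {B, M}.
S -> Mi: M nullable, giving Mi | i.
B -> M: M nullable, giving M.
B -> iMM: M, M nullable, giving i | iM | iMM.
Drop M -> ε.
M -> cSB: B nullable, giving cS | cSB.
Unchanged (no nullable symbols): S -> i; B -> c; M -> i.

S -> i | Mi; B -> M | c | i | iM | iMM; M -> i | cS | cSB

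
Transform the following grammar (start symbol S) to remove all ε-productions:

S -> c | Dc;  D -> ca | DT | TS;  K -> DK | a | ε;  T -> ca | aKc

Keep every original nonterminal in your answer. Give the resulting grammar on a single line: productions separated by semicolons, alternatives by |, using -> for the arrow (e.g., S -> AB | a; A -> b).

Nullable set: {K}.
Drop K -> ε.
K -> DK: K nullable, giving D | DK.
T -> aKc: K nullable, giving aKc | ac.
Unchanged (no nullable symbols): S -> Dc; S -> c; D -> DT; D -> TS; D -> ca; K -> a; T -> ca.

S -> c | Dc; D -> DT | TS | ca; K -> D | a | DK; T -> ac | ca | aKc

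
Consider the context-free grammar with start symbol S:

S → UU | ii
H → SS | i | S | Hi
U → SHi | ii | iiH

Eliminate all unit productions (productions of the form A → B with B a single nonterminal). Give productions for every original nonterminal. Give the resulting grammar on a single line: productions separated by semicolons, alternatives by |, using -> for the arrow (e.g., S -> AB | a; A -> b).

S -> UU | ii; H -> i | Hi | SS | UU | ii; U -> ii | SHi | iiH

Unit productions: H->S.
Unit pairs (A ⇒* B via units): (H,S).
S: inherits non-unit rules of {S} → UU | ii.
H: inherits non-unit rules of {H, S} → Hi | SS | UU | i | ii.
U: inherits non-unit rules of {U} → SHi | ii | iiH.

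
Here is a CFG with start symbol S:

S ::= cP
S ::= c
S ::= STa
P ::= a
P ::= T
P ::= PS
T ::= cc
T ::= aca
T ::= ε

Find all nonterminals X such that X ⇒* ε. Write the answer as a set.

{P, T}

Directly nullable (have an ε-rule): {T}.
P is nullable via P -> T (every symbol on the right is already known nullable).
Not nullable: S — each has a terminal in every rule's right-hand side or depends on a non-nullable symbol.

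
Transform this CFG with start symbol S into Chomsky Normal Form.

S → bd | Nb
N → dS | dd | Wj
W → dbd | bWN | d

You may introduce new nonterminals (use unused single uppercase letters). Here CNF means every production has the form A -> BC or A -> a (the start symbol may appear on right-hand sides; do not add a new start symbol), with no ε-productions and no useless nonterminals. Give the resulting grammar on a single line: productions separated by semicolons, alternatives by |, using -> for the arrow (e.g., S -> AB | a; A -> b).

S -> CB | NC; A -> j; B -> d; C -> b; D -> CB; E -> WN; N -> BB | BS | WA; W -> d | BD | CE

No ε-productions.
No unit productions to eliminate.
TERM: introduce C -> b, B -> d, A -> j and substitute in every rule of length ≥2.
BIN: W -> BCB becomes W -> BD, D -> CB; W -> CWN becomes W -> CE, E -> WN.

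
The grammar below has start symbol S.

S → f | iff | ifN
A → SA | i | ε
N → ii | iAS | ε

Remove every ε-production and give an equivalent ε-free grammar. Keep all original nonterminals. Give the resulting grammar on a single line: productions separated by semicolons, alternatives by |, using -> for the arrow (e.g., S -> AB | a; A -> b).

Nullable set: {A, N}.
S -> ifN: N nullable, giving if | ifN.
Drop A -> ε.
A -> SA: A nullable, giving S | SA.
Drop N -> ε.
N -> iAS: A nullable, giving iAS | iS.
Unchanged (no nullable symbols): S -> f; S -> iff; A -> i; N -> ii.

S -> f | if | ifN | iff; A -> S | i | SA; N -> iS | ii | iAS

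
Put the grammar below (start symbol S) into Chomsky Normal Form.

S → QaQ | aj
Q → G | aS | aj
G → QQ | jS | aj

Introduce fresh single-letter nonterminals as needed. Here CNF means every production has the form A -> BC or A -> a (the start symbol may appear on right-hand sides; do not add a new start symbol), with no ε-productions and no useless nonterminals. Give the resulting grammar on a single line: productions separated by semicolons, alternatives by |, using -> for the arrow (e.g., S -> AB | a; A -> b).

S -> AB | QC; A -> a; B -> j; C -> AQ; Q -> AB | AS | BS | QQ

No ε-productions.
After unit-elimination: S -> aj | QaQ; G -> QQ | aj | jS; Q -> QQ | aS | aj | jS.
TERM: introduce A -> a, B -> j and substitute in every rule of length ≥2.
BIN: S -> QAQ becomes S -> QC, C -> AQ.
Drop unreachable/unproductive: G.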